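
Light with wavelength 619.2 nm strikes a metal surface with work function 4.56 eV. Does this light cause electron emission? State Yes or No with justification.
No

For photoemission, the photon energy must exceed the work function.

Photon energy: E = hc/λ = 2.0023 eV
Work function: φ = 4.56 eV

Since E_photon (2.0023 eV) < φ (4.56 eV), photoemission will NOT occur.
The threshold wavelength is λ₀ = hc/φ = 271.9 nm.
Since 619.2 nm > 271.9 nm, the photons lack sufficient energy.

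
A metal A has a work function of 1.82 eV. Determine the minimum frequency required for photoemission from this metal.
4.4007e+14 Hz

The threshold frequency is when the photon energy equals the work function:
hf₀ = φ

Solving for f₀:
f₀ = φ/h = (1.82 eV × 1.602×10⁻¹⁹ J/eV) / (6.626×10⁻³⁴ J·s)
f₀ = 4.4007e+14 Hz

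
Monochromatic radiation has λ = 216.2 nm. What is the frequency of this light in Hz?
1.3866e+15 Hz

Using the wave equation: c = fλ

Solving for frequency:
f = c/λ = (3×10⁸ m/s) / (216.2×10⁻⁹ m)
f = 1.3866e+15 Hz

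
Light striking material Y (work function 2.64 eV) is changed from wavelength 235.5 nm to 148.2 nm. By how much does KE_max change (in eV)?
3.1013 eV

Using Einstein's equation: KE_max = hc/λ - φ

For λ₁ = 235.5 nm:
KE₁ = hc/λ₁ - φ = 5.2647 - 2.64 = 2.6247 eV

For λ₂ = 148.2 nm:
KE₂ = hc/λ₂ - φ = 8.3660 - 2.64 = 5.7260 eV

Change in KE:
ΔKE = KE₂ - KE₁ = 5.7260 - 2.6247 = 3.1013 eV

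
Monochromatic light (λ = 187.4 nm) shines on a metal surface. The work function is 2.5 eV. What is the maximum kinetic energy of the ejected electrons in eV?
4.1160 eV

Using Einstein's photoelectric equation: KE_max = hf - φ = hc/λ - φ

First, calculate the photon energy:
E_photon = hc/λ = (6.626×10⁻³⁴ J·s)(3×10⁸ m/s) / (187.4×10⁻⁹ m)
E_photon = 6.6160 eV

Then, the maximum kinetic energy:
KE_max = E_photon - φ = 6.6160 eV - 2.5 eV = 4.1160 eV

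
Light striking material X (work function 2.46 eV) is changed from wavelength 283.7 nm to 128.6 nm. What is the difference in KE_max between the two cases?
5.2708 eV

Using Einstein's equation: KE_max = hc/λ - φ

For λ₁ = 283.7 nm:
KE₁ = hc/λ₁ - φ = 4.3703 - 2.46 = 1.9103 eV

For λ₂ = 128.6 nm:
KE₂ = hc/λ₂ - φ = 9.6411 - 2.46 = 7.1811 eV

Change in KE:
ΔKE = KE₂ - KE₁ = 7.1811 - 1.9103 = 5.2708 eV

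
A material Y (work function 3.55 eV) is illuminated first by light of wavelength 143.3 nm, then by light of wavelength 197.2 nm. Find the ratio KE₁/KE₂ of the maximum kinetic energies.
1.8640

Using Einstein's equation: KE_max = hc/λ - φ

For λ₁ = 143.3 nm:
E₁ = hc/λ₁ = 8.6521 eV
KE₁ = E₁ - φ = 8.6521 - 3.55 = 5.1021 eV

For λ₂ = 197.2 nm:
E₂ = hc/λ₂ = 6.2872 eV
KE₂ = E₂ - φ = 6.2872 - 3.55 = 2.7372 eV

Ratio: KE₁/KE₂ = 5.1021/2.7372 = 1.8640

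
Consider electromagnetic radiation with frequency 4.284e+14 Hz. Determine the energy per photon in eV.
1.7717 eV

Using E = hf:

E = hf = (6.626×10⁻³⁴ J·s)(4.284e+14 Hz)
E = 1.7717 eV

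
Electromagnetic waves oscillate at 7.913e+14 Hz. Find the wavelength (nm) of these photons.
378.86 nm

Using the wave equation: c = fλ

Solving for wavelength:
λ = c/f = (3×10⁸ m/s) / (7.913e+14 Hz)
λ = 378.86 nm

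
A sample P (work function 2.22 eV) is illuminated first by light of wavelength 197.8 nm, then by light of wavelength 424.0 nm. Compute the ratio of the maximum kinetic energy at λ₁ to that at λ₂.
5.7490

Using Einstein's equation: KE_max = hc/λ - φ

For λ₁ = 197.8 nm:
E₁ = hc/λ₁ = 6.2682 eV
KE₁ = E₁ - φ = 6.2682 - 2.22 = 4.0482 eV

For λ₂ = 424.0 nm:
E₂ = hc/λ₂ = 2.9242 eV
KE₂ = E₂ - φ = 2.9242 - 2.22 = 0.7042 eV

Ratio: KE₁/KE₂ = 4.0482/0.7042 = 5.7490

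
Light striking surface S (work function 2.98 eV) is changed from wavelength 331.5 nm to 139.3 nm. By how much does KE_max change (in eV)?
5.1604 eV

Using Einstein's equation: KE_max = hc/λ - φ

For λ₁ = 331.5 nm:
KE₁ = hc/λ₁ - φ = 3.7401 - 2.98 = 0.7601 eV

For λ₂ = 139.3 nm:
KE₂ = hc/λ₂ - φ = 8.9005 - 2.98 = 5.9205 eV

Change in KE:
ΔKE = KE₂ - KE₁ = 5.9205 - 0.7601 = 5.1604 eV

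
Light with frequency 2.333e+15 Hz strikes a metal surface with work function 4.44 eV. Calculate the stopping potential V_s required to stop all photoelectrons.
5.2085 V

The stopping potential V_s satisfies: eV_s = KE_max

First, find KE_max using Einstein's equation:
E_photon = hf = (6.626×10⁻³⁴ J·s)(2.333e+15 Hz) = 9.6485 eV
KE_max = E_photon - φ = 9.6485 - 4.44 = 5.2085 eV

Since eV_s = KE_max:
V_s = KE_max/e = 5.2085 V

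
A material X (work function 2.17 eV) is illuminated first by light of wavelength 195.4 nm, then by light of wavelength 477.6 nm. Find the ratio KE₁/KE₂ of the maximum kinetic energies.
9.8012

Using Einstein's equation: KE_max = hc/λ - φ

For λ₁ = 195.4 nm:
E₁ = hc/λ₁ = 6.3451 eV
KE₁ = E₁ - φ = 6.3451 - 2.17 = 4.1751 eV

For λ₂ = 477.6 nm:
E₂ = hc/λ₂ = 2.5960 eV
KE₂ = E₂ - φ = 2.5960 - 2.17 = 0.4260 eV

Ratio: KE₁/KE₂ = 4.1751/0.4260 = 9.8012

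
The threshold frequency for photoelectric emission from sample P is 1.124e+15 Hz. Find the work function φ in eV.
4.65 eV

At the threshold frequency, photon energy equals work function:
φ = hf₀

Calculating:
φ = (6.626×10⁻³⁴ J·s)(1.124e+15 Hz)
φ = 4.65 eV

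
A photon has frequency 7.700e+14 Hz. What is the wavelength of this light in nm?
389.34 nm

Using the wave equation: c = fλ

Solving for wavelength:
λ = c/f = (3×10⁸ m/s) / (7.700e+14 Hz)
λ = 389.34 nm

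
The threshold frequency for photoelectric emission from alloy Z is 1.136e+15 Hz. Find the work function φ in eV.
4.70 eV

At the threshold frequency, photon energy equals work function:
φ = hf₀

Calculating:
φ = (6.626×10⁻³⁴ J·s)(1.136e+15 Hz)
φ = 4.70 eV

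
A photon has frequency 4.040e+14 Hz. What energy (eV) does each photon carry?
1.6708 eV

Using E = hf:

E = hf = (6.626×10⁻³⁴ J·s)(4.040e+14 Hz)
E = 1.6708 eV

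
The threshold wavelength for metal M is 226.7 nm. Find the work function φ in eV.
5.47 eV

At the threshold wavelength, photon energy equals work function:
φ = hc/λ₀

Calculating:
φ = (6.626×10⁻³⁴ J·s)(3×10⁸ m/s) / (226.7×10⁻⁹ m)
φ = 5.47 eV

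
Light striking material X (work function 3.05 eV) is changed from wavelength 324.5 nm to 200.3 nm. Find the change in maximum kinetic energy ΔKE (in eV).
2.3691 eV

Using Einstein's equation: KE_max = hc/λ - φ

For λ₁ = 324.5 nm:
KE₁ = hc/λ₁ - φ = 3.8208 - 3.05 = 0.7708 eV

For λ₂ = 200.3 nm:
KE₂ = hc/λ₂ - φ = 6.1899 - 3.05 = 3.1399 eV

Change in KE:
ΔKE = KE₂ - KE₁ = 3.1399 - 0.7708 = 2.3691 eV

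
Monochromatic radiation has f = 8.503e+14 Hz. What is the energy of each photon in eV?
3.5166 eV

Using E = hf:

E = hf = (6.626×10⁻³⁴ J·s)(8.503e+14 Hz)
E = 3.5166 eV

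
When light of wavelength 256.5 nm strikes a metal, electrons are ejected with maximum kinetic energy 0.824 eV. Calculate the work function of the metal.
4.01 eV

From Einstein's photoelectric equation: KE_max = hf - φ = hc/λ - φ

Rearranging for φ:
φ = hc/λ - KE_max

Calculate photon energy:
E_photon = hc/λ = 4.8337 eV

Therefore:
φ = 4.8337 - 0.824 = 4.01 eV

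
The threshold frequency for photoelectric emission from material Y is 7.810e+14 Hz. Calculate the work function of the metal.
3.23 eV

At the threshold frequency, photon energy equals work function:
φ = hf₀

Calculating:
φ = (6.626×10⁻³⁴ J·s)(7.810e+14 Hz)
φ = 3.23 eV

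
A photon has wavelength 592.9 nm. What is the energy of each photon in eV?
2.0911 eV

Using E = hf = hc/λ:

E = hc/λ = (6.626×10⁻³⁴ J·s)(3×10⁸ m/s) / (592.9×10⁻⁹ m)
E = 2.0911 eV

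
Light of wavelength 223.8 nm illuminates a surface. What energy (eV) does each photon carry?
5.5400 eV

Using E = hf = hc/λ:

E = hc/λ = (6.626×10⁻³⁴ J·s)(3×10⁸ m/s) / (223.8×10⁻⁹ m)
E = 5.5400 eV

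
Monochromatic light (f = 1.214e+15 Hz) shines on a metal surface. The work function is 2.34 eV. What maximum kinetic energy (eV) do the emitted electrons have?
2.6807 eV

Using Einstein's photoelectric equation: KE_max = hf - φ

First, calculate the photon energy:
E_photon = hf = (6.626×10⁻³⁴ J·s)(1.214e+15 Hz)
E_photon = 5.0207 eV

Then, the maximum kinetic energy:
KE_max = E_photon - φ = 5.0207 eV - 2.34 eV = 2.6807 eV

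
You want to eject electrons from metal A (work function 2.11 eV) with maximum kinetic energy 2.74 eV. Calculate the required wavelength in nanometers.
255.64 nm

From Einstein's equation: KE_max = hc/λ - φ

Rearranging for λ:
hc/λ = KE_max + φ
λ = hc/(KE_max + φ)

Required photon energy:
E_photon = KE_max + φ = 2.74 + 2.11 = 4.85 eV

Required wavelength:
λ = hc/E_photon = (6.626×10⁻³⁴)(3×10⁸) / (4.85 × 1.602×10⁻¹⁹)
λ = 255.64 nm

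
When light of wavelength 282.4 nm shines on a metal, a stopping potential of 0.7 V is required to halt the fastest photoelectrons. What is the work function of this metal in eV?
3.69 eV

The stopping potential gives the maximum kinetic energy: KE_max = eV_s = 0.7 eV

From Einstein's photoelectric equation: KE_max = hc/λ - φ
Rearranging: φ = hc/λ - KE_max

Calculate photon energy:
E_photon = hc/λ = (6.626×10⁻³⁴ J·s)(3×10⁸ m/s) / (282.4×10⁻⁹ m) = 4.3904 eV

Therefore:
φ = 4.3904 - 0.7 = 3.69 eV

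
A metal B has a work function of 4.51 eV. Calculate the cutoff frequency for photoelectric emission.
1.0905e+15 Hz

The threshold frequency is when the photon energy equals the work function:
hf₀ = φ

Solving for f₀:
f₀ = φ/h = (4.51 eV × 1.602×10⁻¹⁹ J/eV) / (6.626×10⁻³⁴ J·s)
f₀ = 1.0905e+15 Hz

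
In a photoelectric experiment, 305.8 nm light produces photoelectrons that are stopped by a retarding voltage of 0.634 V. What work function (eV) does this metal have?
3.42 eV

The stopping potential gives the maximum kinetic energy: KE_max = eV_s = 0.634 eV

From Einstein's photoelectric equation: KE_max = hc/λ - φ
Rearranging: φ = hc/λ - KE_max

Calculate photon energy:
E_photon = hc/λ = (6.626×10⁻³⁴ J·s)(3×10⁸ m/s) / (305.8×10⁻⁹ m) = 4.0544 eV

Therefore:
φ = 4.0544 - 0.634 = 3.42 eV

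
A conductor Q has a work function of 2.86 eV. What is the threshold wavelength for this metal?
433.51 nm

The threshold wavelength is when the photon energy equals the work function:
hc/λ₀ = φ

Solving for λ₀:
λ₀ = hc/φ = (6.626×10⁻³⁴ J·s)(3×10⁸ m/s) / (2.86 eV × 1.602×10⁻¹⁹ J/eV)
λ₀ = 433.51 nm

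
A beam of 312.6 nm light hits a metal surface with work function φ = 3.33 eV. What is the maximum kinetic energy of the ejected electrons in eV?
0.6362 eV

Using Einstein's photoelectric equation: KE_max = hf - φ = hc/λ - φ

First, calculate the photon energy:
E_photon = hc/λ = (6.626×10⁻³⁴ J·s)(3×10⁸ m/s) / (312.6×10⁻⁹ m)
E_photon = 3.9662 eV

Then, the maximum kinetic energy:
KE_max = E_photon - φ = 3.9662 eV - 3.33 eV = 0.6362 eV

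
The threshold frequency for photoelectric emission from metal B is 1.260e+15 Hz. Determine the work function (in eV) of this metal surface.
5.21 eV

At the threshold frequency, photon energy equals work function:
φ = hf₀

Calculating:
φ = (6.626×10⁻³⁴ J·s)(1.260e+15 Hz)
φ = 5.21 eV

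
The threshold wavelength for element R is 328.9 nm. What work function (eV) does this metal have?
3.77 eV

At the threshold wavelength, photon energy equals work function:
φ = hc/λ₀

Calculating:
φ = (6.626×10⁻³⁴ J·s)(3×10⁸ m/s) / (328.9×10⁻⁹ m)
φ = 3.77 eV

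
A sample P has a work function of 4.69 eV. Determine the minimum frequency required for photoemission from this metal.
1.1340e+15 Hz

The threshold frequency is when the photon energy equals the work function:
hf₀ = φ

Solving for f₀:
f₀ = φ/h = (4.69 eV × 1.602×10⁻¹⁹ J/eV) / (6.626×10⁻³⁴ J·s)
f₀ = 1.1340e+15 Hz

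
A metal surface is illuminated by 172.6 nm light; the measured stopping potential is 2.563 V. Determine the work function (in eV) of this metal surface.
4.62 eV

The stopping potential gives the maximum kinetic energy: KE_max = eV_s = 2.563 eV

From Einstein's photoelectric equation: KE_max = hc/λ - φ
Rearranging: φ = hc/λ - KE_max

Calculate photon energy:
E_photon = hc/λ = (6.626×10⁻³⁴ J·s)(3×10⁸ m/s) / (172.6×10⁻⁹ m) = 7.1833 eV

Therefore:
φ = 7.1833 - 2.563 = 4.62 eV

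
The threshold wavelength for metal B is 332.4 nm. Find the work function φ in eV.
3.73 eV

At the threshold wavelength, photon energy equals work function:
φ = hc/λ₀

Calculating:
φ = (6.626×10⁻³⁴ J·s)(3×10⁸ m/s) / (332.4×10⁻⁹ m)
φ = 3.73 eV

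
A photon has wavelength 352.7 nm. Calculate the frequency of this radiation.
8.4999e+14 Hz

Using the wave equation: c = fλ

Solving for frequency:
f = c/λ = (3×10⁸ m/s) / (352.7×10⁻⁹ m)
f = 8.4999e+14 Hz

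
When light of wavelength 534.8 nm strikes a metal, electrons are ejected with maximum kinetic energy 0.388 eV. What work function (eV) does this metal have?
1.93 eV

From Einstein's photoelectric equation: KE_max = hf - φ = hc/λ - φ

Rearranging for φ:
φ = hc/λ - KE_max

Calculate photon energy:
E_photon = hc/λ = 2.3183 eV

Therefore:
φ = 2.3183 - 0.388 = 1.93 eV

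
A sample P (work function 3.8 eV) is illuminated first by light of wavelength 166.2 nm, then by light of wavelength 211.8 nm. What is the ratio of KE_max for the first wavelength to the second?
1.7820

Using Einstein's equation: KE_max = hc/λ - φ

For λ₁ = 166.2 nm:
E₁ = hc/λ₁ = 7.4599 eV
KE₁ = E₁ - φ = 7.4599 - 3.8 = 3.6599 eV

For λ₂ = 211.8 nm:
E₂ = hc/λ₂ = 5.8538 eV
KE₂ = E₂ - φ = 5.8538 - 3.8 = 2.0538 eV

Ratio: KE₁/KE₂ = 3.6599/2.0538 = 1.7820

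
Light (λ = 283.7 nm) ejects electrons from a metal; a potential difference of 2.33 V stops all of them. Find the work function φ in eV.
2.04 eV

The stopping potential gives the maximum kinetic energy: KE_max = eV_s = 2.33 eV

From Einstein's photoelectric equation: KE_max = hc/λ - φ
Rearranging: φ = hc/λ - KE_max

Calculate photon energy:
E_photon = hc/λ = (6.626×10⁻³⁴ J·s)(3×10⁸ m/s) / (283.7×10⁻⁹ m) = 4.3703 eV

Therefore:
φ = 4.3703 - 2.33 = 2.04 eV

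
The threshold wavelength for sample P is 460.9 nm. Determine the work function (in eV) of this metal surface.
2.69 eV

At the threshold wavelength, photon energy equals work function:
φ = hc/λ₀

Calculating:
φ = (6.626×10⁻³⁴ J·s)(3×10⁸ m/s) / (460.9×10⁻⁹ m)
φ = 2.69 eV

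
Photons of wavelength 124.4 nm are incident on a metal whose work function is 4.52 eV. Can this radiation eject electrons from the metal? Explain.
Yes

For photoemission, the photon energy must exceed the work function.

Photon energy: E = hc/λ = 9.9666 eV
Work function: φ = 4.52 eV

Since E_photon (9.9666 eV) > φ (4.52 eV), photoemission WILL occur.
The threshold wavelength is λ₀ = hc/φ = 274.3 nm.
Since 124.4 nm < 274.3 nm, the light has sufficient energy.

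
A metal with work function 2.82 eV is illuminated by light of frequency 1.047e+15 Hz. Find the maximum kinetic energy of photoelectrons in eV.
1.5100 eV

Using Einstein's photoelectric equation: KE_max = hf - φ

First, calculate the photon energy:
E_photon = hf = (6.626×10⁻³⁴ J·s)(1.047e+15 Hz)
E_photon = 4.3300 eV

Then, the maximum kinetic energy:
KE_max = E_photon - φ = 4.3300 eV - 2.82 eV = 1.5100 eV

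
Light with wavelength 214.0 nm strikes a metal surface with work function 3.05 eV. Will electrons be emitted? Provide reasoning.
Yes

For photoemission, the photon energy must exceed the work function.

Photon energy: E = hc/λ = 5.7937 eV
Work function: φ = 3.05 eV

Since E_photon (5.7937 eV) > φ (3.05 eV), photoemission WILL occur.
The threshold wavelength is λ₀ = hc/φ = 406.5 nm.
Since 214.0 nm < 406.5 nm, the light has sufficient energy.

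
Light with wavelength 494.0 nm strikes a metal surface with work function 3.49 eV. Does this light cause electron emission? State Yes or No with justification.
No

For photoemission, the photon energy must exceed the work function.

Photon energy: E = hc/λ = 2.5098 eV
Work function: φ = 3.49 eV

Since E_photon (2.5098 eV) < φ (3.49 eV), photoemission will NOT occur.
The threshold wavelength is λ₀ = hc/φ = 355.3 nm.
Since 494.0 nm > 355.3 nm, the photons lack sufficient energy.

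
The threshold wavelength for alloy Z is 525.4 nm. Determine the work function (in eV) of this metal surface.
2.36 eV

At the threshold wavelength, photon energy equals work function:
φ = hc/λ₀

Calculating:
φ = (6.626×10⁻³⁴ J·s)(3×10⁸ m/s) / (525.4×10⁻⁹ m)
φ = 2.36 eV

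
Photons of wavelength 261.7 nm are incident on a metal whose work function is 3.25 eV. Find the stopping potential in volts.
1.4876 V

The stopping potential V_s satisfies: eV_s = KE_max

First, find KE_max using Einstein's equation:
E_photon = hc/λ = 4.7376 eV
KE_max = E_photon - φ = 4.7376 - 3.25 = 1.4876 eV

Since eV_s = KE_max:
V_s = KE_max/e = 1.4876 V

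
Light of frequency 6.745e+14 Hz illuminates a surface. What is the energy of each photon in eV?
2.7895 eV

Using E = hf:

E = hf = (6.626×10⁻³⁴ J·s)(6.745e+14 Hz)
E = 2.7895 eV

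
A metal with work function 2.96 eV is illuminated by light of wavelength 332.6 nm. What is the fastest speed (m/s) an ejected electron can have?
5.1967e+05 m/s

First, find the maximum kinetic energy:
E_photon = hc/λ = 3.7277 eV
KE_max = E_photon - φ = 3.7277 - 2.96 = 0.7677 eV

Convert to Joules: KE_max = 0.7677 × 1.602×10⁻¹⁹ J = 1.2300e-19 J

Then use KE = ½mv² to find velocity:
v = √(2·KE/m) = √(2 × 1.2300e-19 J / 9.109e-31 kg)
v = 5.1967e+05 m/s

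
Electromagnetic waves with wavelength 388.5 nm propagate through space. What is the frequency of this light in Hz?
7.7167e+14 Hz

Using the wave equation: c = fλ

Solving for frequency:
f = c/λ = (3×10⁸ m/s) / (388.5×10⁻⁹ m)
f = 7.7167e+14 Hz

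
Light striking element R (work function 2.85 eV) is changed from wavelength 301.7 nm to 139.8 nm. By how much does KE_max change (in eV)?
4.7592 eV

Using Einstein's equation: KE_max = hc/λ - φ

For λ₁ = 301.7 nm:
KE₁ = hc/λ₁ - φ = 4.1095 - 2.85 = 1.2595 eV

For λ₂ = 139.8 nm:
KE₂ = hc/λ₂ - φ = 8.8687 - 2.85 = 6.0187 eV

Change in KE:
ΔKE = KE₂ - KE₁ = 6.0187 - 1.2595 = 4.7592 eV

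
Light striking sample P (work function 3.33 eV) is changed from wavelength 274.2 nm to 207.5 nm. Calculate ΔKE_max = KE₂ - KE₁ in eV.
1.4535 eV

Using Einstein's equation: KE_max = hc/λ - φ

For λ₁ = 274.2 nm:
KE₁ = hc/λ₁ - φ = 4.5217 - 3.33 = 1.1917 eV

For λ₂ = 207.5 nm:
KE₂ = hc/λ₂ - φ = 5.9751 - 3.33 = 2.6451 eV

Change in KE:
ΔKE = KE₂ - KE₁ = 2.6451 - 1.1917 = 1.4535 eV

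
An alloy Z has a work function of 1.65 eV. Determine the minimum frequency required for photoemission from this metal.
3.9897e+14 Hz

The threshold frequency is when the photon energy equals the work function:
hf₀ = φ

Solving for f₀:
f₀ = φ/h = (1.65 eV × 1.602×10⁻¹⁹ J/eV) / (6.626×10⁻³⁴ J·s)
f₀ = 3.9897e+14 Hz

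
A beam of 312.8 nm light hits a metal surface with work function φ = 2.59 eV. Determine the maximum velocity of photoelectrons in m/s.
6.9514e+05 m/s

First, find the maximum kinetic energy:
E_photon = hc/λ = 3.9637 eV
KE_max = E_photon - φ = 3.9637 - 2.59 = 1.3737 eV

Convert to Joules: KE_max = 1.3737 × 1.602×10⁻¹⁹ J = 2.2009e-19 J

Then use KE = ½mv² to find velocity:
v = √(2·KE/m) = √(2 × 2.2009e-19 J / 9.109e-31 kg)
v = 6.9514e+05 m/s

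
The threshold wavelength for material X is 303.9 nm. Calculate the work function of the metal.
4.08 eV

At the threshold wavelength, photon energy equals work function:
φ = hc/λ₀

Calculating:
φ = (6.626×10⁻³⁴ J·s)(3×10⁸ m/s) / (303.9×10⁻⁹ m)
φ = 4.08 eV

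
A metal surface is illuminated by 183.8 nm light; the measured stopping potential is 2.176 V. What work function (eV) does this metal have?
4.57 eV

The stopping potential gives the maximum kinetic energy: KE_max = eV_s = 2.176 eV

From Einstein's photoelectric equation: KE_max = hc/λ - φ
Rearranging: φ = hc/λ - KE_max

Calculate photon energy:
E_photon = hc/λ = (6.626×10⁻³⁴ J·s)(3×10⁸ m/s) / (183.8×10⁻⁹ m) = 6.7456 eV

Therefore:
φ = 6.7456 - 2.176 = 4.57 eV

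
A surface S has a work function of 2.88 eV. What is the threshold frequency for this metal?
6.9638e+14 Hz

The threshold frequency is when the photon energy equals the work function:
hf₀ = φ

Solving for f₀:
f₀ = φ/h = (2.88 eV × 1.602×10⁻¹⁹ J/eV) / (6.626×10⁻³⁴ J·s)
f₀ = 6.9638e+14 Hz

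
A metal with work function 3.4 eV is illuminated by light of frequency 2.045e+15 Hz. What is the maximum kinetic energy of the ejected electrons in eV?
5.0574 eV

Using Einstein's photoelectric equation: KE_max = hf - φ

First, calculate the photon energy:
E_photon = hf = (6.626×10⁻³⁴ J·s)(2.045e+15 Hz)
E_photon = 8.4574 eV

Then, the maximum kinetic energy:
KE_max = E_photon - φ = 8.4574 eV - 3.4 eV = 5.0574 eV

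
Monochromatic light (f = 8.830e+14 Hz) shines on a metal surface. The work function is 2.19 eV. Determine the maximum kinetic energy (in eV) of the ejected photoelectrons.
1.4618 eV

Using Einstein's photoelectric equation: KE_max = hf - φ

First, calculate the photon energy:
E_photon = hf = (6.626×10⁻³⁴ J·s)(8.830e+14 Hz)
E_photon = 3.6518 eV

Then, the maximum kinetic energy:
KE_max = E_photon - φ = 3.6518 eV - 2.19 eV = 1.4618 eV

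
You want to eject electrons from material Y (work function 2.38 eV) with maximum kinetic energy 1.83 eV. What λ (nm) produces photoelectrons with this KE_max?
294.50 nm

From Einstein's equation: KE_max = hc/λ - φ

Rearranging for λ:
hc/λ = KE_max + φ
λ = hc/(KE_max + φ)

Required photon energy:
E_photon = KE_max + φ = 1.83 + 2.38 = 4.21 eV

Required wavelength:
λ = hc/E_photon = (6.626×10⁻³⁴)(3×10⁸) / (4.21 × 1.602×10⁻¹⁹)
λ = 294.50 nm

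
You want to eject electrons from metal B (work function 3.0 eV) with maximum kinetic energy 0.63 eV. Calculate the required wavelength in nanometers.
341.55 nm

From Einstein's equation: KE_max = hc/λ - φ

Rearranging for λ:
hc/λ = KE_max + φ
λ = hc/(KE_max + φ)

Required photon energy:
E_photon = KE_max + φ = 0.63 + 3.0 = 3.63 eV

Required wavelength:
λ = hc/E_photon = (6.626×10⁻³⁴)(3×10⁸) / (3.63 × 1.602×10⁻¹⁹)
λ = 341.55 nm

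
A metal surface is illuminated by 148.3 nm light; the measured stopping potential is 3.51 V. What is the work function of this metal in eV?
4.85 eV

The stopping potential gives the maximum kinetic energy: KE_max = eV_s = 3.51 eV

From Einstein's photoelectric equation: KE_max = hc/λ - φ
Rearranging: φ = hc/λ - KE_max

Calculate photon energy:
E_photon = hc/λ = (6.626×10⁻³⁴ J·s)(3×10⁸ m/s) / (148.3×10⁻⁹ m) = 8.3604 eV

Therefore:
φ = 8.3604 - 3.51 = 4.85 eV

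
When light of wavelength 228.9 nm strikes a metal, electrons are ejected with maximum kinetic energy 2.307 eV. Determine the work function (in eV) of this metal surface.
3.11 eV

From Einstein's photoelectric equation: KE_max = hf - φ = hc/λ - φ

Rearranging for φ:
φ = hc/λ - KE_max

Calculate photon energy:
E_photon = hc/λ = 5.4165 eV

Therefore:
φ = 5.4165 - 2.307 = 3.11 eV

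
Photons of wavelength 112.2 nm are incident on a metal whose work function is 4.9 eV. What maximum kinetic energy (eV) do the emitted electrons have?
6.1503 eV

Using Einstein's photoelectric equation: KE_max = hf - φ = hc/λ - φ

First, calculate the photon energy:
E_photon = hc/λ = (6.626×10⁻³⁴ J·s)(3×10⁸ m/s) / (112.2×10⁻⁹ m)
E_photon = 11.0503 eV

Then, the maximum kinetic energy:
KE_max = E_photon - φ = 11.0503 eV - 4.9 eV = 6.1503 eV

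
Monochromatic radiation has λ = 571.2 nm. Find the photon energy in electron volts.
2.1706 eV

Using E = hf = hc/λ:

E = hc/λ = (6.626×10⁻³⁴ J·s)(3×10⁸ m/s) / (571.2×10⁻⁹ m)
E = 2.1706 eV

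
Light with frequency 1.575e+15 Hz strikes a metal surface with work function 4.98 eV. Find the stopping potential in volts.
1.5337 V

The stopping potential V_s satisfies: eV_s = KE_max

First, find KE_max using Einstein's equation:
E_photon = hf = (6.626×10⁻³⁴ J·s)(1.575e+15 Hz) = 6.5137 eV
KE_max = E_photon - φ = 6.5137 - 4.98 = 1.5337 eV

Since eV_s = KE_max:
V_s = KE_max/e = 1.5337 V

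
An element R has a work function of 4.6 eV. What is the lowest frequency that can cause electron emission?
1.1123e+15 Hz

The threshold frequency is when the photon energy equals the work function:
hf₀ = φ

Solving for f₀:
f₀ = φ/h = (4.6 eV × 1.602×10⁻¹⁹ J/eV) / (6.626×10⁻³⁴ J·s)
f₀ = 1.1123e+15 Hz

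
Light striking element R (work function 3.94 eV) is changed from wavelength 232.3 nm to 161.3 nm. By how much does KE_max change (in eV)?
2.3493 eV

Using Einstein's equation: KE_max = hc/λ - φ

For λ₁ = 232.3 nm:
KE₁ = hc/λ₁ - φ = 5.3372 - 3.94 = 1.3972 eV

For λ₂ = 161.3 nm:
KE₂ = hc/λ₂ - φ = 7.6866 - 3.94 = 3.7466 eV

Change in KE:
ΔKE = KE₂ - KE₁ = 3.7466 - 1.3972 = 2.3493 eV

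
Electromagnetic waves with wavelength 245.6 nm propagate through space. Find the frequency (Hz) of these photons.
1.2207e+15 Hz

Using the wave equation: c = fλ

Solving for frequency:
f = c/λ = (3×10⁸ m/s) / (245.6×10⁻⁹ m)
f = 1.2207e+15 Hz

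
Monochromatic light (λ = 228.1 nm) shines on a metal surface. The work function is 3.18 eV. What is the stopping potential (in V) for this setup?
2.2555 V

The stopping potential V_s satisfies: eV_s = KE_max

First, find KE_max using Einstein's equation:
E_photon = hc/λ = 5.4355 eV
KE_max = E_photon - φ = 5.4355 - 3.18 = 2.2555 eV

Since eV_s = KE_max:
V_s = KE_max/e = 2.2555 V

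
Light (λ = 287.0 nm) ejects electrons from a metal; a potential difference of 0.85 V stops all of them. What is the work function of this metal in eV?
3.47 eV

The stopping potential gives the maximum kinetic energy: KE_max = eV_s = 0.85 eV

From Einstein's photoelectric equation: KE_max = hc/λ - φ
Rearranging: φ = hc/λ - KE_max

Calculate photon energy:
E_photon = hc/λ = (6.626×10⁻³⁴ J·s)(3×10⁸ m/s) / (287.0×10⁻⁹ m) = 4.3200 eV

Therefore:
φ = 4.3200 - 0.85 = 3.47 eV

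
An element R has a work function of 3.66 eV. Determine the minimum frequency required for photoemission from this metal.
8.8498e+14 Hz

The threshold frequency is when the photon energy equals the work function:
hf₀ = φ

Solving for f₀:
f₀ = φ/h = (3.66 eV × 1.602×10⁻¹⁹ J/eV) / (6.626×10⁻³⁴ J·s)
f₀ = 8.8498e+14 Hz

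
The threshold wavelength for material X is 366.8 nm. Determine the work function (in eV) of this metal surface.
3.38 eV

At the threshold wavelength, photon energy equals work function:
φ = hc/λ₀

Calculating:
φ = (6.626×10⁻³⁴ J·s)(3×10⁸ m/s) / (366.8×10⁻⁹ m)
φ = 3.38 eV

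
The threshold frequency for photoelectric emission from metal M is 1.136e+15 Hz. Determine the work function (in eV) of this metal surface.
4.70 eV

At the threshold frequency, photon energy equals work function:
φ = hf₀

Calculating:
φ = (6.626×10⁻³⁴ J·s)(1.136e+15 Hz)
φ = 4.70 eV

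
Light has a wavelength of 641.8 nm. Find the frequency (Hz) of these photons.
4.6711e+14 Hz

Using the wave equation: c = fλ

Solving for frequency:
f = c/λ = (3×10⁸ m/s) / (641.8×10⁻⁹ m)
f = 4.6711e+14 Hz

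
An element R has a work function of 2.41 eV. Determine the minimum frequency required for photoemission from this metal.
5.8274e+14 Hz

The threshold frequency is when the photon energy equals the work function:
hf₀ = φ

Solving for f₀:
f₀ = φ/h = (2.41 eV × 1.602×10⁻¹⁹ J/eV) / (6.626×10⁻³⁴ J·s)
f₀ = 5.8274e+14 Hz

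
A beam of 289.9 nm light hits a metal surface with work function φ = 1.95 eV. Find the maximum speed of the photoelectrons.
9.0470e+05 m/s

First, find the maximum kinetic energy:
E_photon = hc/λ = 4.2768 eV
KE_max = E_photon - φ = 4.2768 - 1.95 = 2.3268 eV

Convert to Joules: KE_max = 2.3268 × 1.602×10⁻¹⁹ J = 3.7279e-19 J

Then use KE = ½mv² to find velocity:
v = √(2·KE/m) = √(2 × 3.7279e-19 J / 9.109e-31 kg)
v = 9.0470e+05 m/s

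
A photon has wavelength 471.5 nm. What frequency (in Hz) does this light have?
6.3583e+14 Hz

Using the wave equation: c = fλ

Solving for frequency:
f = c/λ = (3×10⁸ m/s) / (471.5×10⁻⁹ m)
f = 6.3583e+14 Hz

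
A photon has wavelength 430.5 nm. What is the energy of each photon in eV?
2.8800 eV

Using E = hf = hc/λ:

E = hc/λ = (6.626×10⁻³⁴ J·s)(3×10⁸ m/s) / (430.5×10⁻⁹ m)
E = 2.8800 eV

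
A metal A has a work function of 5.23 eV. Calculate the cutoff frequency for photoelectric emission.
1.2646e+15 Hz

The threshold frequency is when the photon energy equals the work function:
hf₀ = φ

Solving for f₀:
f₀ = φ/h = (5.23 eV × 1.602×10⁻¹⁹ J/eV) / (6.626×10⁻³⁴ J·s)
f₀ = 1.2646e+15 Hz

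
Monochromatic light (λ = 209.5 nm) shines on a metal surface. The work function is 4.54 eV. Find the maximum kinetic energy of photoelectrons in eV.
1.3781 eV

Using Einstein's photoelectric equation: KE_max = hf - φ = hc/λ - φ

First, calculate the photon energy:
E_photon = hc/λ = (6.626×10⁻³⁴ J·s)(3×10⁸ m/s) / (209.5×10⁻⁹ m)
E_photon = 5.9181 eV

Then, the maximum kinetic energy:
KE_max = E_photon - φ = 5.9181 eV - 4.54 eV = 1.3781 eV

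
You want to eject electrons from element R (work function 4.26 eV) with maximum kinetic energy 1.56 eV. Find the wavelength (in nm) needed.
213.03 nm

From Einstein's equation: KE_max = hc/λ - φ

Rearranging for λ:
hc/λ = KE_max + φ
λ = hc/(KE_max + φ)

Required photon energy:
E_photon = KE_max + φ = 1.56 + 4.26 = 5.82 eV

Required wavelength:
λ = hc/E_photon = (6.626×10⁻³⁴)(3×10⁸) / (5.82 × 1.602×10⁻¹⁹)
λ = 213.03 nm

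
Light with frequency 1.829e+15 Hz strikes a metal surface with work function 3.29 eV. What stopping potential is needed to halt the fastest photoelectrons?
4.2741 V

The stopping potential V_s satisfies: eV_s = KE_max

First, find KE_max using Einstein's equation:
E_photon = hf = (6.626×10⁻³⁴ J·s)(1.829e+15 Hz) = 7.5641 eV
KE_max = E_photon - φ = 7.5641 - 3.29 = 4.2741 eV

Since eV_s = KE_max:
V_s = KE_max/e = 4.2741 V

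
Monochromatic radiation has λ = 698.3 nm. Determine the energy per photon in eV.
1.7755 eV

Using E = hf = hc/λ:

E = hc/λ = (6.626×10⁻³⁴ J·s)(3×10⁸ m/s) / (698.3×10⁻⁹ m)
E = 1.7755 eV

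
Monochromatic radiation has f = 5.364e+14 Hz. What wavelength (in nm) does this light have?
558.90 nm

Using the wave equation: c = fλ

Solving for wavelength:
λ = c/f = (3×10⁸ m/s) / (5.364e+14 Hz)
λ = 558.90 nm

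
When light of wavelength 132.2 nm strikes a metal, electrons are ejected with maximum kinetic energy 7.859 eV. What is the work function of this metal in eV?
1.52 eV

From Einstein's photoelectric equation: KE_max = hf - φ = hc/λ - φ

Rearranging for φ:
φ = hc/λ - KE_max

Calculate photon energy:
E_photon = hc/λ = 9.3785 eV

Therefore:
φ = 9.3785 - 7.859 = 1.52 eV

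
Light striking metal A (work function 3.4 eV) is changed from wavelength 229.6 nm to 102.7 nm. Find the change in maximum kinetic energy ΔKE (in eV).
6.6725 eV

Using Einstein's equation: KE_max = hc/λ - φ

For λ₁ = 229.6 nm:
KE₁ = hc/λ₁ - φ = 5.4000 - 3.4 = 2.0000 eV

For λ₂ = 102.7 nm:
KE₂ = hc/λ₂ - φ = 12.0725 - 3.4 = 8.6725 eV

Change in KE:
ΔKE = KE₂ - KE₁ = 8.6725 - 2.0000 = 6.6725 eV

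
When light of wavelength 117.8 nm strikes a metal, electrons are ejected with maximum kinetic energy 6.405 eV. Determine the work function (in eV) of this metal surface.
4.12 eV

From Einstein's photoelectric equation: KE_max = hf - φ = hc/λ - φ

Rearranging for φ:
φ = hc/λ - KE_max

Calculate photon energy:
E_photon = hc/λ = 10.5250 eV

Therefore:
φ = 10.5250 - 6.405 = 4.12 eV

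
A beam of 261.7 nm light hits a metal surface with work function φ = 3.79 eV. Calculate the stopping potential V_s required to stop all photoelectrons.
0.9476 V

The stopping potential V_s satisfies: eV_s = KE_max

First, find KE_max using Einstein's equation:
E_photon = hc/λ = 4.7376 eV
KE_max = E_photon - φ = 4.7376 - 3.79 = 0.9476 eV

Since eV_s = KE_max:
V_s = KE_max/e = 0.9476 V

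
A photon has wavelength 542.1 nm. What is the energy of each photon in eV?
2.2871 eV

Using E = hf = hc/λ:

E = hc/λ = (6.626×10⁻³⁴ J·s)(3×10⁸ m/s) / (542.1×10⁻⁹ m)
E = 2.2871 eV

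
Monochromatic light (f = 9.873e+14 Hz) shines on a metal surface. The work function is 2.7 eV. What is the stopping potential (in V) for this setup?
1.3831 V

The stopping potential V_s satisfies: eV_s = KE_max

First, find KE_max using Einstein's equation:
E_photon = hf = (6.626×10⁻³⁴ J·s)(9.873e+14 Hz) = 4.0831 eV
KE_max = E_photon - φ = 4.0831 - 2.7 = 1.3831 eV

Since eV_s = KE_max:
V_s = KE_max/e = 1.3831 V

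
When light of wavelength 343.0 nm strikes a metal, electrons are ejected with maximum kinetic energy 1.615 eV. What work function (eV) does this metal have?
2.00 eV

From Einstein's photoelectric equation: KE_max = hf - φ = hc/λ - φ

Rearranging for φ:
φ = hc/λ - KE_max

Calculate photon energy:
E_photon = hc/λ = 3.6147 eV

Therefore:
φ = 3.6147 - 1.615 = 2.00 eV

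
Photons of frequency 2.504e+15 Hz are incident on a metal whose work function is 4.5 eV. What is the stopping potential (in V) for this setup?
5.8557 V

The stopping potential V_s satisfies: eV_s = KE_max

First, find KE_max using Einstein's equation:
E_photon = hf = (6.626×10⁻³⁴ J·s)(2.504e+15 Hz) = 10.3557 eV
KE_max = E_photon - φ = 10.3557 - 4.5 = 5.8557 eV

Since eV_s = KE_max:
V_s = KE_max/e = 5.8557 V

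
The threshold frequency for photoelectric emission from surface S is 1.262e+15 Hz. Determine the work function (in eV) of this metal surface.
5.22 eV

At the threshold frequency, photon energy equals work function:
φ = hf₀

Calculating:
φ = (6.626×10⁻³⁴ J·s)(1.262e+15 Hz)
φ = 5.22 eV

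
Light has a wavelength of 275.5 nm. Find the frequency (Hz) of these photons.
1.0882e+15 Hz

Using the wave equation: c = fλ

Solving for frequency:
f = c/λ = (3×10⁸ m/s) / (275.5×10⁻⁹ m)
f = 1.0882e+15 Hz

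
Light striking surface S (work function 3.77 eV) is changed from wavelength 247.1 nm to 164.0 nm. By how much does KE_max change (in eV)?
2.5424 eV

Using Einstein's equation: KE_max = hc/λ - φ

For λ₁ = 247.1 nm:
KE₁ = hc/λ₁ - φ = 5.0176 - 3.77 = 1.2476 eV

For λ₂ = 164.0 nm:
KE₂ = hc/λ₂ - φ = 7.5600 - 3.77 = 3.7900 eV

Change in KE:
ΔKE = KE₂ - KE₁ = 3.7900 - 1.2476 = 2.5424 eV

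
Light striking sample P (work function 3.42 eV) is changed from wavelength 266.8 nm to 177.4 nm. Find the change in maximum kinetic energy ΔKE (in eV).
2.3419 eV

Using Einstein's equation: KE_max = hc/λ - φ

For λ₁ = 266.8 nm:
KE₁ = hc/λ₁ - φ = 4.6471 - 3.42 = 1.2271 eV

For λ₂ = 177.4 nm:
KE₂ = hc/λ₂ - φ = 6.9890 - 3.42 = 3.5690 eV

Change in KE:
ΔKE = KE₂ - KE₁ = 3.5690 - 1.2271 = 2.3419 eV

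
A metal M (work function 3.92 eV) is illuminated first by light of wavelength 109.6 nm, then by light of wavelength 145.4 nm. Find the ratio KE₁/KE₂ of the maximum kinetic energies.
1.6046

Using Einstein's equation: KE_max = hc/λ - φ

For λ₁ = 109.6 nm:
E₁ = hc/λ₁ = 11.3124 eV
KE₁ = E₁ - φ = 11.3124 - 3.92 = 7.3924 eV

For λ₂ = 145.4 nm:
E₂ = hc/λ₂ = 8.5271 eV
KE₂ = E₂ - φ = 8.5271 - 3.92 = 4.6071 eV

Ratio: KE₁/KE₂ = 7.3924/4.6071 = 1.6046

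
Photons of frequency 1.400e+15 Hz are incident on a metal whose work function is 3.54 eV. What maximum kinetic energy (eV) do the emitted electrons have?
2.2499 eV

Using Einstein's photoelectric equation: KE_max = hf - φ

First, calculate the photon energy:
E_photon = hf = (6.626×10⁻³⁴ J·s)(1.400e+15 Hz)
E_photon = 5.7899 eV

Then, the maximum kinetic energy:
KE_max = E_photon - φ = 5.7899 eV - 3.54 eV = 2.2499 eV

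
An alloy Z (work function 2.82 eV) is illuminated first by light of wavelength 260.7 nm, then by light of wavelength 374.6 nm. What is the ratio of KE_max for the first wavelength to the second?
3.9525

Using Einstein's equation: KE_max = hc/λ - φ

For λ₁ = 260.7 nm:
E₁ = hc/λ₁ = 4.7558 eV
KE₁ = E₁ - φ = 4.7558 - 2.82 = 1.9358 eV

For λ₂ = 374.6 nm:
E₂ = hc/λ₂ = 3.3098 eV
KE₂ = E₂ - φ = 3.3098 - 2.82 = 0.4898 eV

Ratio: KE₁/KE₂ = 1.9358/0.4898 = 3.9525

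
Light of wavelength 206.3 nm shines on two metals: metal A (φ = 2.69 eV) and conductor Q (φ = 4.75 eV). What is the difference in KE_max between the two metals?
2.0600 eV

Using KE_max = hc/λ - φ for each metal:

Photon energy: E = hc/λ = 6.0099 eV

For metal A (φ₁ = 2.69 eV):
KE₁ = E - φ₁ = 6.0099 - 2.69 = 3.3199 eV

For conductor Q (φ₂ = 4.75 eV):
KE₂ = E - φ₂ = 6.0099 - 4.75 = 1.2599 eV

Difference:
ΔKE = KE₁ - KE₂ = 3.3199 - 1.2599 = 2.0600 eV

Note: The difference equals the difference in work functions: 4.75 - 2.69 = 2.06 eV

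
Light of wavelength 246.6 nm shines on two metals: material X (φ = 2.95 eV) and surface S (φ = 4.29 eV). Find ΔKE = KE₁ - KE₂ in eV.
1.3400 eV

Using KE_max = hc/λ - φ for each metal:

Photon energy: E = hc/λ = 5.0277 eV

For material X (φ₁ = 2.95 eV):
KE₁ = E - φ₁ = 5.0277 - 2.95 = 2.0777 eV

For surface S (φ₂ = 4.29 eV):
KE₂ = E - φ₂ = 5.0277 - 4.29 = 0.7377 eV

Difference:
ΔKE = KE₁ - KE₂ = 2.0777 - 0.7377 = 1.3400 eV

Note: The difference equals the difference in work functions: 4.29 - 2.95 = 1.34 eV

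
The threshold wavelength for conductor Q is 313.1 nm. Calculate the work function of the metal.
3.96 eV

At the threshold wavelength, photon energy equals work function:
φ = hc/λ₀

Calculating:
φ = (6.626×10⁻³⁴ J·s)(3×10⁸ m/s) / (313.1×10⁻⁹ m)
φ = 3.96 eV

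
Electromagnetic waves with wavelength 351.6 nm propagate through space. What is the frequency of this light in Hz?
8.5265e+14 Hz

Using the wave equation: c = fλ

Solving for frequency:
f = c/λ = (3×10⁸ m/s) / (351.6×10⁻⁹ m)
f = 8.5265e+14 Hz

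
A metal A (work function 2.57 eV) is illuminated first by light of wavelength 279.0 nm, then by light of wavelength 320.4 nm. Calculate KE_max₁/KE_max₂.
1.4418

Using Einstein's equation: KE_max = hc/λ - φ

For λ₁ = 279.0 nm:
E₁ = hc/λ₁ = 4.4439 eV
KE₁ = E₁ - φ = 4.4439 - 2.57 = 1.8739 eV

For λ₂ = 320.4 nm:
E₂ = hc/λ₂ = 3.8697 eV
KE₂ = E₂ - φ = 3.8697 - 2.57 = 1.2997 eV

Ratio: KE₁/KE₂ = 1.8739/1.2997 = 1.4418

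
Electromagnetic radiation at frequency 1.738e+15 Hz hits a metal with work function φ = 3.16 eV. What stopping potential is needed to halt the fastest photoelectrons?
4.0278 V

The stopping potential V_s satisfies: eV_s = KE_max

First, find KE_max using Einstein's equation:
E_photon = hf = (6.626×10⁻³⁴ J·s)(1.738e+15 Hz) = 7.1878 eV
KE_max = E_photon - φ = 7.1878 - 3.16 = 4.0278 eV

Since eV_s = KE_max:
V_s = KE_max/e = 4.0278 V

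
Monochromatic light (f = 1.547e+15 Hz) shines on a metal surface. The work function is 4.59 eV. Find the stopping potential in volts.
1.8079 V

The stopping potential V_s satisfies: eV_s = KE_max

First, find KE_max using Einstein's equation:
E_photon = hf = (6.626×10⁻³⁴ J·s)(1.547e+15 Hz) = 6.3979 eV
KE_max = E_photon - φ = 6.3979 - 4.59 = 1.8079 eV

Since eV_s = KE_max:
V_s = KE_max/e = 1.8079 V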